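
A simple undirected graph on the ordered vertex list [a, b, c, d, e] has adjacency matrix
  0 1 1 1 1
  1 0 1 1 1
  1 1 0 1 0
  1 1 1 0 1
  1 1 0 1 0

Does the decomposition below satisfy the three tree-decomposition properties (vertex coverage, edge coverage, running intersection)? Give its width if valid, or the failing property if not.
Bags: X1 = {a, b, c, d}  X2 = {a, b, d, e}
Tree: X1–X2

Vertex coverage: the bags together contain {a, b, c, d, e}, the full vertex set. Edge coverage: each edge of G has both endpoints in at least one bag. Running intersection: for every vertex, the bags containing it form a connected subtree. All three properties hold, so this is a valid tree decomposition of width max|bag| − 1 = 3, and hence tw(G) ≤ 3.

Yes; width 3.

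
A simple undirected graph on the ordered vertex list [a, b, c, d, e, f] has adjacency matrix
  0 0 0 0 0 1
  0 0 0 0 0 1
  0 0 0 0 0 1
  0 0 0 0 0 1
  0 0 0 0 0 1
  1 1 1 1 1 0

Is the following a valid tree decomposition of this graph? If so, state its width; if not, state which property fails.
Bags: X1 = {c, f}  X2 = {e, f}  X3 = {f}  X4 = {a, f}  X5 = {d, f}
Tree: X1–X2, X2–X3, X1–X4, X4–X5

No — vertex b appears in no bag.

A tree decomposition must satisfy three properties: every vertex lies in some bag; for every edge, both endpoints lie together in some bag; and for every vertex, the bags containing it form a connected subtree. Here vertex b appears in no bag, so the decomposition is invalid.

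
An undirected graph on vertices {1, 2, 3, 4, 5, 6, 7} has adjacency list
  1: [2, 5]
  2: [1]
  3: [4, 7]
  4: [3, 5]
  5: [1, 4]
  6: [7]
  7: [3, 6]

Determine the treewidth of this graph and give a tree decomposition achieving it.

The largest bag has 2 vertices, giving width 1; this decomposition certifies tw(G) ≤ 1. Any graph with an edge has treewidth ≥ 1, and G has the edge 6–7. Combining the bounds, tw(G) = 1.

Treewidth 1.
One optimal decomposition is:
Bags: B1 = {6, 7}  B2 = {3, 7}  B3 = {3, 4}  B4 = {4, 5}  B5 = {1, 5}  B6 = {1, 2}
Tree: B1–B2, B2–B3, B3–B4, B4–B5, B5–B6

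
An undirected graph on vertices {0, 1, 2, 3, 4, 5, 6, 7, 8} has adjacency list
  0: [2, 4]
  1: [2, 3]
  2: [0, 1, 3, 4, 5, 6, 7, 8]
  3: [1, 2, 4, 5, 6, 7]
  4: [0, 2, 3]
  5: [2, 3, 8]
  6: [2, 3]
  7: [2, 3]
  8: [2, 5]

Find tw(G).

A width-2 tree decomposition is:
Bags: B1 = {2, 3, 5}  B2 = {2, 3, 4}  B3 = {0, 2, 4}  B4 = {2, 3, 6}  B5 = {1, 2, 3}  B6 = {2, 3, 7}  B7 = {2, 5, 8}
Tree: B1–B2, B2–B3, B1–B4, B2–B5, B2–B6, B1–B7
Every bag has size at most 3, so the width is 3 − 1 = 2 and tw(G) ≤ 2. For the lower bound, the 3 vertices {0, 2, 4} are pairwise adjacent, and any tree decomposition puts a clique entirely inside one bag — forcing width ≥ 2. Hence tw(G) = 2 exactly.

2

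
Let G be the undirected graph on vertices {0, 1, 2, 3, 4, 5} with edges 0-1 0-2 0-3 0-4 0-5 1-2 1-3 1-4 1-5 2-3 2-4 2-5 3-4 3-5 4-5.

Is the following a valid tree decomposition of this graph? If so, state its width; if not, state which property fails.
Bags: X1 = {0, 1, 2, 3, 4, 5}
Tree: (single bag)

Checking the three conditions: (i) the bags cover all of {0, 1, 2, 3, 4, 5}; (ii) for each edge, some bag contains both endpoints; (iii) the bags containing any fixed vertex form a subtree. All hold, so the decomposition is valid with width 6 − 1 = 5.

Yes; width 5.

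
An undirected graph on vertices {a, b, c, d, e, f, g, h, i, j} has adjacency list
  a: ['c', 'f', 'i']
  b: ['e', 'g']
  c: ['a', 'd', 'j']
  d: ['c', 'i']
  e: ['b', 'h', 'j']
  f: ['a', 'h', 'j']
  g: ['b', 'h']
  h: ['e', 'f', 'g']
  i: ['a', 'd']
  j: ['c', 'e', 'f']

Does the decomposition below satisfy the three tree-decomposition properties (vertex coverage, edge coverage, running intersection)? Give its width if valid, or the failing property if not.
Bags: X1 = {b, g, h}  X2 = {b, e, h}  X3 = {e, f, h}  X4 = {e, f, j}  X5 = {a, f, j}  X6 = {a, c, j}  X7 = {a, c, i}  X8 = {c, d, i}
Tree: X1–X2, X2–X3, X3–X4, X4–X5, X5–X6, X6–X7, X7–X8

Every vertex of G appears in some bag (union = {a, b, c, d, e, f, g, h, i, j}); every edge is covered by a bag; and for each vertex v the set of bags containing v is connected in the bag tree. The decomposition is therefore valid. The largest bag has 3 vertices, so the width is 2.

Yes; width 2.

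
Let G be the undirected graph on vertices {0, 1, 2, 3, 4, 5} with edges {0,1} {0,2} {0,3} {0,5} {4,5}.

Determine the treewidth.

1

A width-1 tree decomposition is:
Bags: B1 = {0, 1}  B2 = {0, 2}  B3 = {0, 3}  B4 = {0, 5}  B5 = {4, 5}
Tree: B1–B2, B1–B3, B1–B4, B4–B5
Each bag holds 2 vertices, so the decomposition has width 1, which upper-bounds the treewidth. G has an edge, so its treewidth is at least 1. Hence tw(G) = 1 exactly.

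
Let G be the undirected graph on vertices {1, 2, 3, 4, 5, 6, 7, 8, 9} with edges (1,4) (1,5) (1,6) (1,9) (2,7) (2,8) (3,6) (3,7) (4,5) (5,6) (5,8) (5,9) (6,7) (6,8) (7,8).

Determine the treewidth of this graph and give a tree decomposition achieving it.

Each bag holds 3 vertices, so the decomposition has width 2, which upper-bounds the treewidth. On the other hand G contains the 3-clique {2, 7, 8}. A clique must lie in a single bag of any decomposition, so no decomposition can have width below 2. Combining the bounds, tw(G) = 2.

Treewidth 2.
One such decomposition:
Bags: B1 = {1, 5, 6}  B2 = {5, 6, 8}  B3 = {6, 7, 8}  B4 = {1, 4, 5}  B5 = {1, 5, 9}  B6 = {3, 6, 7}  B7 = {2, 7, 8}
Tree: B1–B2, B2–B3, B1–B4, B1–B5, B3–B6, B3–B7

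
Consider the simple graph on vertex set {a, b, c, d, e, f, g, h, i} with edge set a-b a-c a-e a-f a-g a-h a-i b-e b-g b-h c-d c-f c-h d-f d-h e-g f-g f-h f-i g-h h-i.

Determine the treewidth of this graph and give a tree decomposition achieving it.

Treewidth 3.
One such decomposition:
Bags: B1 = {a, f, g, h}  B2 = {a, c, f, h}  B3 = {a, f, h, i}  B4 = {a, b, g, h}  B5 = {c, d, f, h}  B6 = {a, b, e, g}
Tree: B1–B2, B2–B3, B1–B4, B2–B5, B4–B6

Every bag has size at most 4, so the width is 4 − 1 = 3 and tw(G) ≤ 3. For the lower bound, the 4 vertices {a, b, e, g} are pairwise adjacent, and any tree decomposition puts a clique entirely inside one bag — forcing width ≥ 3. Combining the bounds, tw(G) = 3.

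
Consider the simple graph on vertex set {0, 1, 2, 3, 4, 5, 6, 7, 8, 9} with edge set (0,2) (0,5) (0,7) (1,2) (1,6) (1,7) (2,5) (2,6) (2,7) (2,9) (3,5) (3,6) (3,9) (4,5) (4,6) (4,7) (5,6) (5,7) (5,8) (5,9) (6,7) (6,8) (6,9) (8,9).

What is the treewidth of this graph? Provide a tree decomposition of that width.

The largest bag has 4 vertices, giving width 3; this decomposition certifies tw(G) ≤ 3. On the other hand G contains the 4-clique {1, 2, 6, 7}. A clique must lie in a single bag of any decomposition, so no decomposition can have width below 3. Combining the bounds, tw(G) = 3.

Treewidth 3.
Bags: B1 = {2, 5, 6, 7}  B2 = {1, 2, 6, 7}  B3 = {4, 5, 6, 7}  B4 = {0, 2, 5, 7}  B5 = {2, 5, 6, 9}  B6 = {3, 5, 6, 9}  B7 = {5, 6, 8, 9}
Tree: B1–B2, B1–B3, B1–B4, B1–B5, B5–B6, B6–B7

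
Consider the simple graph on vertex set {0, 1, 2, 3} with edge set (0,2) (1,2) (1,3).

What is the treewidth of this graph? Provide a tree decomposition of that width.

Each bag holds 2 vertices, so the decomposition has width 1, which upper-bounds the treewidth. Any graph with an edge has treewidth ≥ 1, and G has the edge 3–1. The upper and lower bounds meet at 1, so that is the treewidth.

Treewidth 1.
One optimal decomposition is:
Bags: B1 = {1, 3}  B2 = {1, 2}  B3 = {0, 2}
Tree: B1–B2, B2–B3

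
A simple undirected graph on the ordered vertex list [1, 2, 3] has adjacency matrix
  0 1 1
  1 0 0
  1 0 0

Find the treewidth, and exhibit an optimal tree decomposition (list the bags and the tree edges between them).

Treewidth 1.
One optimal decomposition is:
Bags: B1 = {1, 2}  B2 = {1, 3}
Tree: B1–B2

The largest bag has 2 vertices, giving width 1; this decomposition certifies tw(G) ≤ 1. Since G has at least one edge (e.g. 1–2), it is not an edgeless graph, so tw(G) ≥ 1. Hence tw(G) = 1 exactly.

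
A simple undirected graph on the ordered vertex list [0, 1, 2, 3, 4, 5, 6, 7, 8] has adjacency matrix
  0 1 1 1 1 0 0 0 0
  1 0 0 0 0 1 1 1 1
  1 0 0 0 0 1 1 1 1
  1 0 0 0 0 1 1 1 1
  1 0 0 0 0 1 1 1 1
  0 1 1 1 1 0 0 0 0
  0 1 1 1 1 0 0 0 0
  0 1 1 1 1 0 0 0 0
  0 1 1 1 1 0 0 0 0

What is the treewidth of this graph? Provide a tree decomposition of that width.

Treewidth 4.
One optimal decomposition is:
Bags: B1 = {0, 1, 2, 3, 4}  B2 = {1, 2, 3, 4, 8}  B3 = {1, 2, 3, 4, 6}  B4 = {1, 2, 3, 4, 7}  B5 = {1, 2, 3, 4, 5}
Tree: B1–B2, B2–B3, B3–B4, B4–B5

Every bag has size at most 5, so the width is 5 − 1 = 4 and tw(G) ≤ 4. For the lower bound: the 5 vertex sets {0,1}, {3,8}, {2,6}, {4}, {7} are disjoint, each induces a connected subgraph, and every pair is joined by at least one edge of G. Contracting each set to a single vertex therefore yields K_{5} as a minor, and since treewidth is minor-monotone, tw(G) ≥ tw(K_{5}) = 4. Therefore the treewidth is 4.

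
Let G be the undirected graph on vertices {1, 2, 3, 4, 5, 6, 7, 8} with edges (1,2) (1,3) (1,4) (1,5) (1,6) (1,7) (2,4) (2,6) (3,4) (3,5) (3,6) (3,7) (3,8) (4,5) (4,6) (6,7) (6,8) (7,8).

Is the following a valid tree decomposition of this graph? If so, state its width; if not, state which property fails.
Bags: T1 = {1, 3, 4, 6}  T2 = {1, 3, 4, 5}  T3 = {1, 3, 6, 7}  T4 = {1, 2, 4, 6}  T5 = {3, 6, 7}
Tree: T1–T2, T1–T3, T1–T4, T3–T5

No — vertex 8 appears in no bag.

A tree decomposition must satisfy three properties: every vertex lies in some bag; for every edge, both endpoints lie together in some bag; and for every vertex, the bags containing it form a connected subtree. Here vertex 8 appears in no bag, so the decomposition is invalid.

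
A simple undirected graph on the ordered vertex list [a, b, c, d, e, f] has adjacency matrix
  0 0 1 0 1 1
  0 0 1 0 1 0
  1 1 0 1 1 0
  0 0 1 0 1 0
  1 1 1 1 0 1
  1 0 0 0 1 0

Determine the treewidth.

A width-2 tree decomposition is:
Bags: B1 = {b, c, e}  B2 = {c, d, e}  B3 = {a, c, e}  B4 = {a, e, f}
Tree: B1–B2, B2–B3, B3–B4
Every bag has size at most 3, so the width is 3 − 1 = 2 and tw(G) ≤ 2. For the lower bound, the 3 vertices {c, d, e} are pairwise adjacent, and any tree decomposition puts a clique entirely inside one bag — forcing width ≥ 2. The upper and lower bounds meet at 2, so that is the treewidth.

2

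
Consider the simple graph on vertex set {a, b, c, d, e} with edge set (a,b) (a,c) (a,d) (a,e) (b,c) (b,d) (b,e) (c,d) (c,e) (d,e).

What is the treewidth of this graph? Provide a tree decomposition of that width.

A single bag containing all 5 vertices is trivially a valid decomposition of width 4. For the lower bound, the 5 vertices {a, b, c, d, e} are pairwise adjacent, and any tree decomposition puts a clique entirely inside one bag — forcing width ≥ 4. Hence tw(G) = 4 exactly.

Treewidth 4.
Bags: B1 = {a, b, c, d, e}
Tree: (single bag)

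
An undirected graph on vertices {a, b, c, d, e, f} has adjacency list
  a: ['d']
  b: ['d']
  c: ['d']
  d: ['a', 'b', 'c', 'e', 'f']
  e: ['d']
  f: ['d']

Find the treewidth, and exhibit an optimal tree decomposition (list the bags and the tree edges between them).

Every bag has size at most 2, so the width is 2 − 1 = 1 and tw(G) ≤ 1. G has an edge, so its treewidth is at least 1. Therefore the treewidth is 1.

Treewidth 1.
One optimal decomposition is:
Bags: B1 = {c, d}  B2 = {b, d}  B3 = {a, d}  B4 = {d, e}  B5 = {d, f}
Tree: B1–B2, B2–B3, B2–B4, B1–B5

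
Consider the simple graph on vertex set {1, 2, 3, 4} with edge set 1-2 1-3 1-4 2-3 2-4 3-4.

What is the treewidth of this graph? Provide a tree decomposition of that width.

A single bag containing all 4 vertices is trivially a valid decomposition of width 3. On the other hand G contains the 4-clique {1, 2, 3, 4}. A clique must lie in a single bag of any decomposition, so no decomposition can have width below 3. The upper and lower bounds meet at 3, so that is the treewidth.

Treewidth 3.
Bags: B1 = {1, 2, 3, 4}
Tree: (single bag)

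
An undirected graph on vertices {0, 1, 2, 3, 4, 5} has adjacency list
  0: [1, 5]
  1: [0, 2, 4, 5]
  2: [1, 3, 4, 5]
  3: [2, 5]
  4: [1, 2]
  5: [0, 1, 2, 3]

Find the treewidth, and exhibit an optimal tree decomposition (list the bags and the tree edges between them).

Every bag has size at most 3, so the width is 3 − 1 = 2 and tw(G) ≤ 2. On the other hand G contains the 3-clique {0, 1, 5}. A clique must lie in a single bag of any decomposition, so no decomposition can have width below 2. Hence tw(G) = 2 exactly.

Treewidth 2.
One such decomposition:
Bags: B1 = {1, 2, 5}  B2 = {0, 1, 5}  B3 = {2, 3, 5}  B4 = {1, 2, 4}
Tree: B1–B2, B1–B3, B1–B4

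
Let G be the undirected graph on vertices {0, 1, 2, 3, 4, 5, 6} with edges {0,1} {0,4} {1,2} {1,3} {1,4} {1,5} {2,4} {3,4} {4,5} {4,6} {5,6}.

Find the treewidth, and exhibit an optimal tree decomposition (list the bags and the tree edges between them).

Treewidth 2.
One optimal decomposition is:
Bags: B1 = {1, 4, 5}  B2 = {4, 5, 6}  B3 = {1, 2, 4}  B4 = {0, 1, 4}  B5 = {1, 3, 4}
Tree: B1–B2, B1–B3, B1–B4, B3–B5

Every bag has size at most 3, so the width is 3 − 1 = 2 and tw(G) ≤ 2. For the lower bound, the 3 vertices {0, 1, 4} are pairwise adjacent, and any tree decomposition puts a clique entirely inside one bag — forcing width ≥ 2. Hence tw(G) = 2 exactly.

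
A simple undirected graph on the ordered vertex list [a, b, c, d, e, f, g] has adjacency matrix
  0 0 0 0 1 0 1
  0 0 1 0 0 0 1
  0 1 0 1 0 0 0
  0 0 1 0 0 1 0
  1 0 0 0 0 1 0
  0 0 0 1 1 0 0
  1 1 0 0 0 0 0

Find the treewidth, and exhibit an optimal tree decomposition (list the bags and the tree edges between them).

Treewidth 2.
One optimal decomposition is:
Bags: B1 = {c, d, f}  B2 = {c, e, f}  B3 = {a, c, e}  B4 = {a, c, g}  B5 = {b, c, g}
Tree: B1–B2, B2–B3, B3–B4, B4–B5

Each bag holds 3 vertices, so the decomposition has width 2, which upper-bounds the treewidth. For the lower bound, G contains the cycle c–d–f–e–a–g–b–c, so G is not a forest; only forests have treewidth ≤ 1, hence tw(G) ≥ 2. Hence tw(G) = 2 exactly.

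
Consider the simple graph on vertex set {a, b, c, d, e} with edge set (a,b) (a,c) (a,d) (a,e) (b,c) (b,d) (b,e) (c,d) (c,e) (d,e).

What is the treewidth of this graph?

4

A width-4 tree decomposition is:
Bags: B1 = {a, b, c, d, e}
Tree: (single bag)
With just one bag of size 5, the width is 5 − 1 = 4, so tw(G) ≤ 4. On the other hand G contains the 5-clique {a, b, c, d, e}. A clique must lie in a single bag of any decomposition, so no decomposition can have width below 4. Combining the bounds, tw(G) = 4.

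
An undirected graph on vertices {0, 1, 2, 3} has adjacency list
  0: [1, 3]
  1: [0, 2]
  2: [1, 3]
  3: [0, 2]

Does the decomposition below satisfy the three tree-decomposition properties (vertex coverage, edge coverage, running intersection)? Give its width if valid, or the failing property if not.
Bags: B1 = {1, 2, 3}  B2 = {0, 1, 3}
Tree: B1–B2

Vertex coverage: the bags together contain {0, 1, 2, 3}, the full vertex set. Edge coverage: each edge of G has both endpoints in at least one bag. Running intersection: for every vertex, the bags containing it form a connected subtree. All three properties hold, so this is a valid tree decomposition of width max|bag| − 1 = 2, and hence tw(G) ≤ 2.

Yes; width 2.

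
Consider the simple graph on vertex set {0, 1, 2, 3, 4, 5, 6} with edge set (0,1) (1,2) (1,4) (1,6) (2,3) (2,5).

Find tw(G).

1

A width-1 tree decomposition is:
Bags: B1 = {1, 4}  B2 = {0, 1}  B3 = {1, 6}  B4 = {1, 2}  B5 = {2, 3}  B6 = {2, 5}
Tree: B1–B2, B2–B3, B2–B4, B4–B5, B4–B6
Each bag holds 2 vertices, so the decomposition has width 1, which upper-bounds the treewidth. Since G has at least one edge (e.g. 1–4), it is not an edgeless graph, so tw(G) ≥ 1. Therefore the treewidth is 1.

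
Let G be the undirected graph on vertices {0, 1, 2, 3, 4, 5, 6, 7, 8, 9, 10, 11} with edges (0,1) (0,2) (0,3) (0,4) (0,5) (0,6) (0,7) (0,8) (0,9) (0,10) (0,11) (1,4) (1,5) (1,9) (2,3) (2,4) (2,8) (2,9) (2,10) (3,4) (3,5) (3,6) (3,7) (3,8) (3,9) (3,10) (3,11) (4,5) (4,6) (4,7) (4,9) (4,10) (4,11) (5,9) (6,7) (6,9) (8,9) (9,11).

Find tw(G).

A width-4 tree decomposition is:
Bags: B1 = {0, 2, 3, 8, 9}  B2 = {0, 2, 3, 4, 9}  B3 = {0, 3, 4, 6, 9}  B4 = {0, 2, 3, 4, 10}  B5 = {0, 3, 4, 9, 11}  B6 = {0, 3, 4, 5, 9}  B7 = {0, 3, 4, 6, 7}  B8 = {0, 1, 4, 5, 9}
Tree: B1–B2, B2–B3, B2–B4, B2–B5, B3–B6, B3–B7, B6–B8
The largest bag has 5 vertices, giving width 4; this decomposition certifies tw(G) ≤ 4. For the lower bound, the 5 vertices {0, 1, 4, 5, 9} are pairwise adjacent, and any tree decomposition puts a clique entirely inside one bag — forcing width ≥ 4. The upper and lower bounds meet at 4, so that is the treewidth.

4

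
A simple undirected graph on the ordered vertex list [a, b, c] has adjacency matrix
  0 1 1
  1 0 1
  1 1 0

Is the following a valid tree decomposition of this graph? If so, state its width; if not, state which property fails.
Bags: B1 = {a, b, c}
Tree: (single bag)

Every vertex of G appears in some bag (union = {a, b, c}); every edge is covered by a bag; and for each vertex v the set of bags containing v is connected in the bag tree. The decomposition is therefore valid. The largest bag has 3 vertices, so the width is 2.

Yes; width 2.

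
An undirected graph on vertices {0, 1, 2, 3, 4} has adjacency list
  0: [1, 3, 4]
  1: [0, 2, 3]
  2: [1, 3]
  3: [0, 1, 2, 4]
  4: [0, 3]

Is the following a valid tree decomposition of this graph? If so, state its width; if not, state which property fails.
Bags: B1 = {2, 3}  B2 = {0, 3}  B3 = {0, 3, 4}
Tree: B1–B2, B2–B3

No — vertex 1 appears in no bag.

A tree decomposition must satisfy three properties: every vertex lies in some bag; for every edge, both endpoints lie together in some bag; and for every vertex, the bags containing it form a connected subtree. Here vertex 1 appears in no bag, so the decomposition is invalid.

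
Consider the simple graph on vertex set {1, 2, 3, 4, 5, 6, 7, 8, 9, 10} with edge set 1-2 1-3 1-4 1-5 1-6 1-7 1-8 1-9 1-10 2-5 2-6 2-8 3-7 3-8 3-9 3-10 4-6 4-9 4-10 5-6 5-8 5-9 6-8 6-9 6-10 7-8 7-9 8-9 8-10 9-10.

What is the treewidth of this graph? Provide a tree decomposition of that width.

Treewidth 4.
One such decomposition:
Bags: B1 = {1, 3, 7, 8, 9}  B2 = {1, 3, 8, 9, 10}  B3 = {1, 6, 8, 9, 10}  B4 = {1, 4, 6, 9, 10}  B5 = {1, 5, 6, 8, 9}  B6 = {1, 2, 5, 6, 8}
Tree: B1–B2, B2–B3, B3–B4, B3–B5, B5–B6

Each bag holds 5 vertices, so the decomposition has width 4, which upper-bounds the treewidth. For the lower bound, the 5 vertices {1, 3, 8, 9, 10} are pairwise adjacent, and any tree decomposition puts a clique entirely inside one bag — forcing width ≥ 4. Hence tw(G) = 4 exactly.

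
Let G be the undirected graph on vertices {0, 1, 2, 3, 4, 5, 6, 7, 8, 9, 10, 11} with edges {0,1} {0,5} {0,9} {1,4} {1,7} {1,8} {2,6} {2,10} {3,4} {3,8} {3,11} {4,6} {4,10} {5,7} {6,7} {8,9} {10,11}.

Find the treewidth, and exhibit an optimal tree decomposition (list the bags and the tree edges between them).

Treewidth 3.
One such decomposition:
Bags: B1 = {0, 5, 7, 9}  B2 = {0, 1, 7, 9}  B3 = {1, 7, 8, 9}  B4 = {1, 6, 7, 8}  B5 = {1, 4, 6, 8}  B6 = {3, 4, 6, 8}  B7 = {2, 3, 4, 6}  B8 = {2, 3, 4, 10}  B9 = {2, 3, 10, 11}
Tree: B1–B2, B2–B3, B3–B4, B4–B5, B5–B6, B6–B7, B7–B8, B8–B9

The largest bag has 4 vertices, giving width 3; this decomposition certifies tw(G) ≤ 3. For the lower bound: the 4 vertex sets {0,5,9}, {7}, {1}, {3,4,6,8} are disjoint, each induces a connected subgraph, and every pair is joined by at least one edge of G. Contracting each set to a single vertex therefore yields K_{4} as a minor, and since treewidth is minor-monotone, tw(G) ≥ tw(K_{4}) = 3. The upper and lower bounds meet at 3, so that is the treewidth.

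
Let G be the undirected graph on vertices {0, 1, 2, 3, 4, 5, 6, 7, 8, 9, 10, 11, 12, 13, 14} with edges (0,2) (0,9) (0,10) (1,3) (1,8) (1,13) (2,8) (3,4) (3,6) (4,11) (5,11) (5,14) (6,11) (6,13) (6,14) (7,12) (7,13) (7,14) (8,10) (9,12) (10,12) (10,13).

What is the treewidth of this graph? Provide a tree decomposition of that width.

Treewidth 3.
Bags: B1 = {0, 2, 8, 9}  B2 = {0, 8, 9, 10}  B3 = {8, 9, 10, 12}  B4 = {1, 8, 10, 12}  B5 = {1, 10, 12, 13}  B6 = {1, 7, 12, 13}  B7 = {1, 3, 7, 13}  B8 = {3, 6, 7, 13}  B9 = {3, 6, 7, 14}  B10 = {3, 4, 6, 14}  B11 = {4, 6, 11, 14}  B12 = {4, 5, 11, 14}
Tree: B1–B2, B2–B3, B3–B4, B4–B5, B5–B6, B6–B7, B7–B8, B8–B9, B9–B10, B10–B11, B11–B12

Every bag has size at most 4, so the width is 4 − 1 = 3 and tw(G) ≤ 3. For the lower bound: the 4 vertex sets {0,2,9}, {8}, {10}, {1,7,12,13} are disjoint, each induces a connected subgraph, and every pair is joined by at least one edge of G. Contracting each set to a single vertex therefore yields K_{4} as a minor, and since treewidth is minor-monotone, tw(G) ≥ tw(K_{4}) = 3. The upper and lower bounds meet at 3, so that is the treewidth.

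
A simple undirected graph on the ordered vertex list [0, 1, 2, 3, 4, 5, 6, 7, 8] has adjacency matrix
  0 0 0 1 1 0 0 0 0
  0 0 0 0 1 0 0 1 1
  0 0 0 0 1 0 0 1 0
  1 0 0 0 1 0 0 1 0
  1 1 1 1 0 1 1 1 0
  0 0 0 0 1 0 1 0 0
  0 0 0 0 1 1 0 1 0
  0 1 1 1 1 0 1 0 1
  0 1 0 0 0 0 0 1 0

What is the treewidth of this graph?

A width-2 tree decomposition is:
Bags: B1 = {0, 3, 4}  B2 = {3, 4, 7}  B3 = {4, 6, 7}  B4 = {1, 4, 7}  B5 = {2, 4, 7}  B6 = {1, 7, 8}  B7 = {4, 5, 6}
Tree: B1–B2, B2–B3, B3–B4, B4–B5, B4–B6, B3–B7
Every bag has size at most 3, so the width is 3 − 1 = 2 and tw(G) ≤ 2. Conversely, {1, 7, 8} is a clique of size 3, and the vertices of any clique must share a bag in every tree decomposition; so some bag has ≥ 3 vertices and tw(G) ≥ 2. The upper and lower bounds meet at 2, so that is the treewidth.

2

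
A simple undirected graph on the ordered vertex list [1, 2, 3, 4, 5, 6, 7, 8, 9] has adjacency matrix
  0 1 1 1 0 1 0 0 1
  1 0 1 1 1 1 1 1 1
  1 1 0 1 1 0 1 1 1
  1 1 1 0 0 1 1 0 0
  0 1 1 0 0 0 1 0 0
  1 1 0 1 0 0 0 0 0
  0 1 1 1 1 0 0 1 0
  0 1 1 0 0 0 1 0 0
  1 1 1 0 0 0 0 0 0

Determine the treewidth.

3

A width-3 tree decomposition is:
Bags: B1 = {2, 3, 5, 7}  B2 = {2, 3, 4, 7}  B3 = {2, 3, 7, 8}  B4 = {1, 2, 3, 4}  B5 = {1, 2, 4, 6}  B6 = {1, 2, 3, 9}
Tree: B1–B2, B1–B3, B2–B4, B4–B5, B4–B6
Each bag holds 4 vertices, so the decomposition has width 3, which upper-bounds the treewidth. Conversely, {1, 2, 3, 9} is a clique of size 4, and the vertices of any clique must share a bag in every tree decomposition; so some bag has ≥ 4 vertices and tw(G) ≥ 3. Therefore the treewidth is 3.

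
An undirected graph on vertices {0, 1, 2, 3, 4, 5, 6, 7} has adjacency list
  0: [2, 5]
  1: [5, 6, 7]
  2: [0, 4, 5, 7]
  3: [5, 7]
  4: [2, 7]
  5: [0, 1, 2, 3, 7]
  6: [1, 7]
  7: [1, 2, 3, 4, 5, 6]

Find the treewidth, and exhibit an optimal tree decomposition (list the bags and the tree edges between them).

Treewidth 2.
Bags: B1 = {2, 5, 7}  B2 = {1, 5, 7}  B3 = {1, 6, 7}  B4 = {0, 2, 5}  B5 = {3, 5, 7}  B6 = {2, 4, 7}
Tree: B1–B2, B2–B3, B1–B4, B1–B5, B1–B6

Every bag has size at most 3, so the width is 3 − 1 = 2 and tw(G) ≤ 2. Conversely, {0, 2, 5} is a clique of size 3, and the vertices of any clique must share a bag in every tree decomposition; so some bag has ≥ 3 vertices and tw(G) ≥ 2. The upper and lower bounds meet at 2, so that is the treewidth.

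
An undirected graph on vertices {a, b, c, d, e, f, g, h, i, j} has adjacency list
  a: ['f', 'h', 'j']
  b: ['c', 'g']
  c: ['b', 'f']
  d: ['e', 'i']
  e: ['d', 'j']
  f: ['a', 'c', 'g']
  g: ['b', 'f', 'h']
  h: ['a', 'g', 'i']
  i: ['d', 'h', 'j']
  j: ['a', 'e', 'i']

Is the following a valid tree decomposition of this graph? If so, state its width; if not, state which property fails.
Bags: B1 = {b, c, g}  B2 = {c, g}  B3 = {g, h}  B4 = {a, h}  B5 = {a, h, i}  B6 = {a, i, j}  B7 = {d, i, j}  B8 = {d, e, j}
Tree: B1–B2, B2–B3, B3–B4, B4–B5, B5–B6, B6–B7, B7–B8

No — vertex f appears in no bag.

A tree decomposition must satisfy three properties: every vertex lies in some bag; for every edge, both endpoints lie together in some bag; and for every vertex, the bags containing it form a connected subtree. Here vertex f appears in no bag, so the decomposition is invalid.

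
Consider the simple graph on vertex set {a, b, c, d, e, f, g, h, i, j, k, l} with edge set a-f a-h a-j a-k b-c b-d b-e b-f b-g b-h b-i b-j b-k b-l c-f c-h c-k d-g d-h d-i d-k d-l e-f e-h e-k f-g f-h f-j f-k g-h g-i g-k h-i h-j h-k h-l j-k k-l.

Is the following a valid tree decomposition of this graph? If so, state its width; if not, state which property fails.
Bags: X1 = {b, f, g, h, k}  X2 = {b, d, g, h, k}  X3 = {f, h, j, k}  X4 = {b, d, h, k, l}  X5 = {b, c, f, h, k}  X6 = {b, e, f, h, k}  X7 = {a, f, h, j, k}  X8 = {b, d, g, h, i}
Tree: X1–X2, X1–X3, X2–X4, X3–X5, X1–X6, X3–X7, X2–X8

A tree decomposition must satisfy three properties: every vertex lies in some bag; for every edge, both endpoints lie together in some bag; and for every vertex, the bags containing it form a connected subtree. Here edge (b,j) lies in no bag, so the decomposition is invalid.

No — edge (b,j) lies in no bag.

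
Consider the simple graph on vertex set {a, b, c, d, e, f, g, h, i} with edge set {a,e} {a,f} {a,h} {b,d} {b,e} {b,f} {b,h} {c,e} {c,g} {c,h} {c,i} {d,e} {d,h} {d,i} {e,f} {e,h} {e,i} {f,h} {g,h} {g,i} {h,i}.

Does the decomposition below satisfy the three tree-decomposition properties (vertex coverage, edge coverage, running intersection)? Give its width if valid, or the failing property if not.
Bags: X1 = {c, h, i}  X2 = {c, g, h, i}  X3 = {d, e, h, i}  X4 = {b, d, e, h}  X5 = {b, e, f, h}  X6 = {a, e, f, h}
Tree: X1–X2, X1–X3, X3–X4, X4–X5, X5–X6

A tree decomposition must satisfy three properties: every vertex lies in some bag; for every edge, both endpoints lie together in some bag; and for every vertex, the bags containing it form a connected subtree. Here edge (e,c) lies in no bag, so the decomposition is invalid.

No — edge (e,c) lies in no bag.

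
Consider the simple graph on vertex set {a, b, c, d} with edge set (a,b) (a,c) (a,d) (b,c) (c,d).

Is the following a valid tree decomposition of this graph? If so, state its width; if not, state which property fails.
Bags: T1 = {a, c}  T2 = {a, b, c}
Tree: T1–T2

No — vertex d appears in no bag.

A tree decomposition must satisfy three properties: every vertex lies in some bag; for every edge, both endpoints lie together in some bag; and for every vertex, the bags containing it form a connected subtree. Here vertex d appears in no bag, so the decomposition is invalid.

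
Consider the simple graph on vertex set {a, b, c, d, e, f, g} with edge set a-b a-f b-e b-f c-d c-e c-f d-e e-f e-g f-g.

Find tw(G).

A width-2 tree decomposition is:
Bags: B1 = {b, e, f}  B2 = {c, e, f}  B3 = {c, d, e}  B4 = {a, b, f}  B5 = {e, f, g}
Tree: B1–B2, B2–B3, B1–B4, B2–B5
The largest bag has 3 vertices, giving width 2; this decomposition certifies tw(G) ≤ 2. For the lower bound, the 3 vertices {c, d, e} are pairwise adjacent, and any tree decomposition puts a clique entirely inside one bag — forcing width ≥ 2. The upper and lower bounds meet at 2, so that is the treewidth.

2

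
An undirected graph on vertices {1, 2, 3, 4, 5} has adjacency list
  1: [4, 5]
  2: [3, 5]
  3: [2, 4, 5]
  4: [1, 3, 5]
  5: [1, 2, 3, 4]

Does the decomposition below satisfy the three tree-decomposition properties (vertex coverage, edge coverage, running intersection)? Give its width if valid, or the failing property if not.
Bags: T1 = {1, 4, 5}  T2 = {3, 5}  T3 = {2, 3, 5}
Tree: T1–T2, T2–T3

No — edge (4,3) lies in no bag.

A tree decomposition must satisfy three properties: every vertex lies in some bag; for every edge, both endpoints lie together in some bag; and for every vertex, the bags containing it form a connected subtree. Here edge (4,3) lies in no bag, so the decomposition is invalid.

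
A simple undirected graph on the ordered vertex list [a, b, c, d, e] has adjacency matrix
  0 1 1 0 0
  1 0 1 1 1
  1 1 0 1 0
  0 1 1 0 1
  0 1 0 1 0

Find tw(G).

2

A width-2 tree decomposition is:
Bags: B1 = {b, c, d}  B2 = {a, b, c}  B3 = {b, d, e}
Tree: B1–B2, B1–B3
Every bag has size at most 3, so the width is 3 − 1 = 2 and tw(G) ≤ 2. On the other hand G contains the 3-clique {b, d, e}. A clique must lie in a single bag of any decomposition, so no decomposition can have width below 2. Combining the bounds, tw(G) = 2.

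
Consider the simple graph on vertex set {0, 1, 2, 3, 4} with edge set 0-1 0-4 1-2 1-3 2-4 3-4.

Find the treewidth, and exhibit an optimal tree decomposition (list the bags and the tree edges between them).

Treewidth 2.
Bags: B1 = {0, 1, 4}  B2 = {1, 2, 4}  B3 = {1, 3, 4}
Tree: B1–B2, B2–B3

The largest bag has 3 vertices, giving width 2; this decomposition certifies tw(G) ≤ 2. Since 0–1–2–4–0 is a cycle in G, G is not acyclic. Forests are exactly the graphs of treewidth ≤ 1, so tw(G) ≥ 2. Therefore the treewidth is 2.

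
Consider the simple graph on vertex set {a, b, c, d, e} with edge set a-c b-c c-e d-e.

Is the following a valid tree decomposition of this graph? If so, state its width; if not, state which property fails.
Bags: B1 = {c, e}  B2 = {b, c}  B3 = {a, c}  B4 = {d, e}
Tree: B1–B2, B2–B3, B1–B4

Yes; width 1.

Vertex coverage: the bags together contain {a, b, c, d, e}, the full vertex set. Edge coverage: each edge of G has both endpoints in at least one bag. Running intersection: for every vertex, the bags containing it form a connected subtree. All three properties hold, so this is a valid tree decomposition of width max|bag| − 1 = 1, and hence tw(G) ≤ 1.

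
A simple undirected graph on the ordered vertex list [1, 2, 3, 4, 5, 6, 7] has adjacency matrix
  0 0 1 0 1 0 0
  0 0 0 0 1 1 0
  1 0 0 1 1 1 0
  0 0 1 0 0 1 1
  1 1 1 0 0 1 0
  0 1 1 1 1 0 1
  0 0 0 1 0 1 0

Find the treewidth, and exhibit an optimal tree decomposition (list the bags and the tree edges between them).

Each bag holds 3 vertices, so the decomposition has width 2, which upper-bounds the treewidth. On the other hand G contains the 3-clique {1, 3, 5}. A clique must lie in a single bag of any decomposition, so no decomposition can have width below 2. Combining the bounds, tw(G) = 2.

Treewidth 2.
One such decomposition:
Bags: B1 = {3, 5, 6}  B2 = {3, 4, 6}  B3 = {2, 5, 6}  B4 = {4, 6, 7}  B5 = {1, 3, 5}
Tree: B1–B2, B1–B3, B2–B4, B1–B5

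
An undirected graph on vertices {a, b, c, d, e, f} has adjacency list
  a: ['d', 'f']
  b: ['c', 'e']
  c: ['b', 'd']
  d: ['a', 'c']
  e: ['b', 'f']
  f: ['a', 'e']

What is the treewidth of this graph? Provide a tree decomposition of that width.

Treewidth 2.
Bags: B1 = {b, e, f}  B2 = {a, b, f}  B3 = {a, b, d}  B4 = {b, c, d}
Tree: B1–B2, B2–B3, B3–B4

Each bag holds 3 vertices, so the decomposition has width 2, which upper-bounds the treewidth. For the lower bound, G contains the cycle b–e–f–a–d–c–b, so G is not a forest; only forests have treewidth ≤ 1, hence tw(G) ≥ 2. Therefore the treewidth is 2.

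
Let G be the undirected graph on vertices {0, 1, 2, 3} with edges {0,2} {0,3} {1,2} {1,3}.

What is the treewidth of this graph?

A width-2 tree decomposition is:
Bags: B1 = {0, 2, 3}  B2 = {1, 2, 3}
Tree: B1–B2
Each bag holds 3 vertices, so the decomposition has width 2, which upper-bounds the treewidth. The edges 3–0–2–1–3 form a cycle, so G is not a tree and its treewidth is at least 2. Combining the bounds, tw(G) = 2.

2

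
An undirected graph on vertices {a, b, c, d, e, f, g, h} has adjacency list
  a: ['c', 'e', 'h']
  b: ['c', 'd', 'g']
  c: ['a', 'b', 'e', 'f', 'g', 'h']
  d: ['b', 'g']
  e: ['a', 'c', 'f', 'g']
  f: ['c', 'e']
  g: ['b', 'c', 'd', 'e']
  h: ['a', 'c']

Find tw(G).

2

A width-2 tree decomposition is:
Bags: B1 = {b, c, g}  B2 = {c, e, g}  B3 = {c, e, f}  B4 = {b, d, g}  B5 = {a, c, e}  B6 = {a, c, h}
Tree: B1–B2, B2–B3, B1–B4, B2–B5, B5–B6
Each bag holds 3 vertices, so the decomposition has width 2, which upper-bounds the treewidth. On the other hand G contains the 3-clique {b, d, g}. A clique must lie in a single bag of any decomposition, so no decomposition can have width below 2. Combining the bounds, tw(G) = 2.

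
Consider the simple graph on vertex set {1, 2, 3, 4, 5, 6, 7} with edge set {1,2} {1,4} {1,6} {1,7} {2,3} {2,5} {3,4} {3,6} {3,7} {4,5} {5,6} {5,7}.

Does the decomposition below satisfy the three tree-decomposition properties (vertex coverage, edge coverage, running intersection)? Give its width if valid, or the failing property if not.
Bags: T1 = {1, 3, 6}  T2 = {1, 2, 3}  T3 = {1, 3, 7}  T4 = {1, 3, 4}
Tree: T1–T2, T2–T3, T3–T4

No — vertex 5 appears in no bag.

A tree decomposition must satisfy three properties: every vertex lies in some bag; for every edge, both endpoints lie together in some bag; and for every vertex, the bags containing it form a connected subtree. Here vertex 5 appears in no bag, so the decomposition is invalid.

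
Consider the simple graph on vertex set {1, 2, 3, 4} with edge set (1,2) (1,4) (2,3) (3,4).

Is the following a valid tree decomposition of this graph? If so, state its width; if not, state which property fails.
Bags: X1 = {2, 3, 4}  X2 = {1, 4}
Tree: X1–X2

No — edge (2,1) lies in no bag.

A tree decomposition must satisfy three properties: every vertex lies in some bag; for every edge, both endpoints lie together in some bag; and for every vertex, the bags containing it form a connected subtree. Here edge (2,1) lies in no bag, so the decomposition is invalid.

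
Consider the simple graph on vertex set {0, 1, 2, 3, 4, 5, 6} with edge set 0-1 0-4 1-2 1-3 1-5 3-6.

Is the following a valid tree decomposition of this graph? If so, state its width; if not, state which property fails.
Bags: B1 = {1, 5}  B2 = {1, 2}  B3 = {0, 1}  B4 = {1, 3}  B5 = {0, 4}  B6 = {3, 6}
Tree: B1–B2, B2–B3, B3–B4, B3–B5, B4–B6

Every vertex of G appears in some bag (union = {0, 1, 2, 3, 4, 5, 6}); every edge is covered by a bag; and for each vertex v the set of bags containing v is connected in the bag tree. The decomposition is therefore valid. The largest bag has 2 vertices, so the width is 1.

Yes; width 1.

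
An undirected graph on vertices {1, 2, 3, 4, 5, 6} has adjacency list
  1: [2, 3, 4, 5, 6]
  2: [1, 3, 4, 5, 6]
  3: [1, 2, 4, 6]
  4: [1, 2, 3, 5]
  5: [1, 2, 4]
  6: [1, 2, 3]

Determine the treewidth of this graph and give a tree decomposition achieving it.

Treewidth 3.
Bags: B1 = {1, 2, 3, 4}  B2 = {1, 2, 3, 6}  B3 = {1, 2, 4, 5}
Tree: B1–B2, B1–B3

The largest bag has 4 vertices, giving width 3; this decomposition certifies tw(G) ≤ 3. On the other hand G contains the 4-clique {1, 2, 3, 4}. A clique must lie in a single bag of any decomposition, so no decomposition can have width below 3. Therefore the treewidth is 3.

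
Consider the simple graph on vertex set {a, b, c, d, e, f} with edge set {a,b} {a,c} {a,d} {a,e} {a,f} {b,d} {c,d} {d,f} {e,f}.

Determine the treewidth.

2

A width-2 tree decomposition is:
Bags: B1 = {a, e, f}  B2 = {a, d, f}  B3 = {a, b, d}  B4 = {a, c, d}
Tree: B1–B2, B2–B3, B2–B4
Each bag holds 3 vertices, so the decomposition has width 2, which upper-bounds the treewidth. For the lower bound, the 3 vertices {a, c, d} are pairwise adjacent, and any tree decomposition puts a clique entirely inside one bag — forcing width ≥ 2. The upper and lower bounds meet at 2, so that is the treewidth.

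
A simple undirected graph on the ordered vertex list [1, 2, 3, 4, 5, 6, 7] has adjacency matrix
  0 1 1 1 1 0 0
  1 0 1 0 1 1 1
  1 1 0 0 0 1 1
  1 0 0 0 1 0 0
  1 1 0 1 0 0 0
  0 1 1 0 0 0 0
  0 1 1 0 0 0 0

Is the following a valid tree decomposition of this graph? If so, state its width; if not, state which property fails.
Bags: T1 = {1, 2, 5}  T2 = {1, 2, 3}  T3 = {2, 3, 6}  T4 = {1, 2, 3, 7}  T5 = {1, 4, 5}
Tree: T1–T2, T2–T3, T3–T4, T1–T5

A tree decomposition must satisfy three properties: every vertex lies in some bag; for every edge, both endpoints lie together in some bag; and for every vertex, the bags containing it form a connected subtree. Here bags containing vertex 1 are not connected in the tree, so the decomposition is invalid.

No — bags containing vertex 1 are not connected in the tree.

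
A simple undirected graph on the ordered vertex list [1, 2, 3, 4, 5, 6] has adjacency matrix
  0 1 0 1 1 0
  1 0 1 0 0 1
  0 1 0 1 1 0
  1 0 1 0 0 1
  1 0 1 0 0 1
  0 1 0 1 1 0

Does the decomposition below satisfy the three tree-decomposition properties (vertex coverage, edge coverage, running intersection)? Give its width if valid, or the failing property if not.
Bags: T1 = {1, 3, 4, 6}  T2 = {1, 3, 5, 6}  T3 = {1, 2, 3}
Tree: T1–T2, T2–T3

A tree decomposition must satisfy three properties: every vertex lies in some bag; for every edge, both endpoints lie together in some bag; and for every vertex, the bags containing it form a connected subtree. Here edge (6,2) lies in no bag, so the decomposition is invalid.

No — edge (6,2) lies in no bag.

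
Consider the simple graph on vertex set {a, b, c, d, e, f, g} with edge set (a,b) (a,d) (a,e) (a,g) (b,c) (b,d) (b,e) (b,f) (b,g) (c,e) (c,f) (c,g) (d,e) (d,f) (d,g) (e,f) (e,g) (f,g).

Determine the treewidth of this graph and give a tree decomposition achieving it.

Treewidth 4.
One optimal decomposition is:
Bags: B1 = {b, d, e, f, g}  B2 = {a, b, d, e, g}  B3 = {b, c, e, f, g}
Tree: B1–B2, B1–B3

Every bag has size at most 5, so the width is 5 − 1 = 4 and tw(G) ≤ 4. On the other hand G contains the 5-clique {b, d, e, f, g}. A clique must lie in a single bag of any decomposition, so no decomposition can have width below 4. Hence tw(G) = 4 exactly.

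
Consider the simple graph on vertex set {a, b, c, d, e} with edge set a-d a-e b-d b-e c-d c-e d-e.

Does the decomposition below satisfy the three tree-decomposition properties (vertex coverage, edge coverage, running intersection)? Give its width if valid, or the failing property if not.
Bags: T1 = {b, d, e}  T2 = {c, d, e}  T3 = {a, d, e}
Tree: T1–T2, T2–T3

Yes; width 2.

Checking the three conditions: (i) the bags cover all of {a, b, c, d, e}; (ii) for each edge, some bag contains both endpoints; (iii) the bags containing any fixed vertex form a subtree. All hold, so the decomposition is valid with width 3 − 1 = 2.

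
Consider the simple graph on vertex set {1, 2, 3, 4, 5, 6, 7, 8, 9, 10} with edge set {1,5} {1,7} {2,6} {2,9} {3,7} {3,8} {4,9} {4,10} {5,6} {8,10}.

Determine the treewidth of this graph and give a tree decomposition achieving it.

Each bag holds 3 vertices, so the decomposition has width 2, which upper-bounds the treewidth. Since 9–4–10–8–3–7–1–5–6–2–9 is a cycle in G, G is not acyclic. Forests are exactly the graphs of treewidth ≤ 1, so tw(G) ≥ 2. Therefore the treewidth is 2.

Treewidth 2.
One such decomposition:
Bags: B1 = {4, 9, 10}  B2 = {8, 9, 10}  B3 = {3, 8, 9}  B4 = {3, 7, 9}  B5 = {1, 7, 9}  B6 = {1, 5, 9}  B7 = {5, 6, 9}  B8 = {2, 6, 9}
Tree: B1–B2, B2–B3, B3–B4, B4–B5, B5–B6, B6–B7, B7–B8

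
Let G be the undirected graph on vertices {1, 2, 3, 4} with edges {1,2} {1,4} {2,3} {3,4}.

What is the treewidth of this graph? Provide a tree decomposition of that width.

Each bag holds 3 vertices, so the decomposition has width 2, which upper-bounds the treewidth. For the lower bound, G contains the cycle 4–1–2–3–4, so G is not a forest; only forests have treewidth ≤ 1, hence tw(G) ≥ 2. The upper and lower bounds meet at 2, so that is the treewidth.

Treewidth 2.
One such decomposition:
Bags: B1 = {1, 2, 4}  B2 = {2, 3, 4}
Tree: B1–B2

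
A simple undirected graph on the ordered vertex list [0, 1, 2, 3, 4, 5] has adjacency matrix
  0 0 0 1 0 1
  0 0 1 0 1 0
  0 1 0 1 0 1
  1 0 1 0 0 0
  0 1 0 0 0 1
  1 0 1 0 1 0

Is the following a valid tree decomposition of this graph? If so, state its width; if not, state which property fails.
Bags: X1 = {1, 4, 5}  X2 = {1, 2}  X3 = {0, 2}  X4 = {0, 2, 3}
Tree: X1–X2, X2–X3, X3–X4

A tree decomposition must satisfy three properties: every vertex lies in some bag; for every edge, both endpoints lie together in some bag; and for every vertex, the bags containing it form a connected subtree. Here edge (5,2) lies in no bag, so the decomposition is invalid.

No — edge (5,2) lies in no bag.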